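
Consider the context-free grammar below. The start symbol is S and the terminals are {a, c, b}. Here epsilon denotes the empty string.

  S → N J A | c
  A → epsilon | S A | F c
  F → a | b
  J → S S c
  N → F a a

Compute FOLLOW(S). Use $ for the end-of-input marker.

FIRST(F): from F→a we get {a}; from F→b we get {b}. So FIRST(F) = {a, b}.
FIRST(N): from N→F a a we get {a, b}. So FIRST(N) = {a, b}.
FIRST(S): from S→N J A we get {a, b}; from S→c we get {c}. So FIRST(S) = {a, b, c}.
FIRST(A): from A→epsilon we get {epsilon}; from A→S A we get {a, b, c}; from A→F c we get {a, b}. So FIRST(A) = {epsilon, a, b, c}.
FIRST(J): from J→S S c we get {a, b, c}. So FIRST(J) = {a, b, c}.
FOLLOW(S) includes $ since S is the start symbol.
FOLLOW(F): in A→F c, F is followed by c with FIRST {c}; in N→F a a, F is followed by a a with FIRST {a}. Thus FOLLOW(F) = {a, c}.
FOLLOW(N): in S→N J A, N is followed by J A with FIRST {a, b, c}. Thus FOLLOW(N) = {a, b, c}.
FOLLOW(S): in A→S A, S is followed by A with FIRST {epsilon, a, b, c}; in A→S A, the suffix after S is nullable, so FOLLOW(S) ⊇ FOLLOW(A) = {$, a, b, c}; in J→S S c (occurrence 1), S is followed by S c with FIRST {a, b, c}; in J→S S c (occurrence 2), S is followed by c with FIRST {c}. Thus FOLLOW(S) = {$, a, b, c}.
FOLLOW(A): in S→N J A, the suffix after A is empty, so FOLLOW(A) ⊇ FOLLOW(S) = {$, a, b, c}; in A→S A, the suffix after A is empty (adds nothing new). Thus FOLLOW(A) = {$, a, b, c}.
FOLLOW(J): in S→N J A, J is followed by A with FIRST {epsilon, a, b, c}; in S→N J A, the suffix after J is nullable, so FOLLOW(J) ⊇ FOLLOW(S) = {$, a, b, c}. Thus FOLLOW(J) = {$, a, b, c}.

{$, a, b, c}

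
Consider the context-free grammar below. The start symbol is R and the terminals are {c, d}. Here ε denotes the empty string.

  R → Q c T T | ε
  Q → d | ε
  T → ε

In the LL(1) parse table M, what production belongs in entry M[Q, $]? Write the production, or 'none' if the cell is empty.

FIRST(Q) = {ε, d}
FIRST(T) = {ε}
FIRST(R) = {ε, c, d}  (via Q c T T)
FOLLOW(R) includes $ since R is the start symbol.
FOLLOW(Q): in R→Q c T T, Q is followed by c T T with FIRST {c}. Thus FOLLOW(Q) = {c}.
For Q → d: FIRST(d) = {d}, so it goes in M[Q, t] for t ∈ {d}.
For Q → ε: FIRST(ε) = {ε}, so it goes in M[Q, t] for t ∈ {}; since ε ∈ FIRST, also for every t ∈ FOLLOW(Q) = {c}.
None of these place a production in M[Q, $].

none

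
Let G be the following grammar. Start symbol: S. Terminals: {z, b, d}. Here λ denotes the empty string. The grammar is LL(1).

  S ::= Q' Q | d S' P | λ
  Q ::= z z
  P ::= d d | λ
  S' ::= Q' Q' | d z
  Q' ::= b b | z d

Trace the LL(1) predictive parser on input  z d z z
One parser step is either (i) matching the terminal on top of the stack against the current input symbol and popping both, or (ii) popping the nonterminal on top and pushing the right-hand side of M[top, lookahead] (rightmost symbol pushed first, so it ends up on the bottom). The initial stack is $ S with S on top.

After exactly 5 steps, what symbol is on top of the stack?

z

step 1: stack=$ S  input=z d z z $  — expand S ::= Q' Q
step 2: stack=$ Q Q'  input=z d z z $  — expand Q' ::= z d
step 3: stack=$ Q d z  input=z d z z $  — match z
step 4: stack=$ Q d  input=d z z $  — match d
step 5: stack=$ Q  input=z z $  — expand Q ::= z z
Stack after step 5: $ z z (top = z).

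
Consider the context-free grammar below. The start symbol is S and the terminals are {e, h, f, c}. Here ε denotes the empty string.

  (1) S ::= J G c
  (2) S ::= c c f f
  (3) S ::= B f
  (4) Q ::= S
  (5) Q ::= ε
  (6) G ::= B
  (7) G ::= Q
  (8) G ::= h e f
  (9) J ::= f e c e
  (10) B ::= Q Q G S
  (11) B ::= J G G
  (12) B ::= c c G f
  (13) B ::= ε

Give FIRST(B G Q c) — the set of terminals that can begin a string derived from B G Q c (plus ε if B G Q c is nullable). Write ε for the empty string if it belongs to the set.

FIRST(J): from J::=f e c e we get {f}. So FIRST(J) = {f}.
FIRST(S): from S::=J G c we get {f}; from S::=c c f f we get {c}; from S::=B f we get {c, f, h}. So FIRST(S) = {c, f, h}.
FIRST(Q): from Q::=S we get {c, f, h}; from Q::=ε we get {ε}. So FIRST(Q) = {ε, c, f, h}.
FIRST(G): from G::=B we get {ε, c, f, h}; from G::=Q we get {ε, c, f, h}; from G::=h e f we get {h}. So FIRST(G) = {ε, c, f, h}.
FIRST(B): from B::=Q Q G S we get {c, f, h}; from B::=J G G we get {f}; from B::=c c G f we get {c}; from B::=ε we get {ε}. So FIRST(B) = {ε, c, f, h}.
FIRST(B G Q c): take FIRST of each symbol in turn, carrying on past any symbol whose FIRST contains ε; result {c, f, h}.

{c, f, h}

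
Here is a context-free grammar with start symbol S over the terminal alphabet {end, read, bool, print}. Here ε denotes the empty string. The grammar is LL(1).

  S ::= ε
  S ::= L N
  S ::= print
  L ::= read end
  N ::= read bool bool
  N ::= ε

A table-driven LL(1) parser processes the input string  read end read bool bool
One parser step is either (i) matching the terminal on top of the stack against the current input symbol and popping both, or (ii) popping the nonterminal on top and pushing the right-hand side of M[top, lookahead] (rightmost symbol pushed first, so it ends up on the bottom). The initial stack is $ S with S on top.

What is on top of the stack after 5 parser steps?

     Stack         Input                      Action
  1  $ S           read end read bool bool $  expand S ::= L N
  2  $ N L         read end read bool bool $  expand L ::= read end
  3  $ N end read  read end read bool bool $  match read
  4  $ N end       end read bool bool $       match end
  5  $ N           read bool bool $           expand N ::= read bool bool
Stack after step 5: $ bool bool read (top = read).

read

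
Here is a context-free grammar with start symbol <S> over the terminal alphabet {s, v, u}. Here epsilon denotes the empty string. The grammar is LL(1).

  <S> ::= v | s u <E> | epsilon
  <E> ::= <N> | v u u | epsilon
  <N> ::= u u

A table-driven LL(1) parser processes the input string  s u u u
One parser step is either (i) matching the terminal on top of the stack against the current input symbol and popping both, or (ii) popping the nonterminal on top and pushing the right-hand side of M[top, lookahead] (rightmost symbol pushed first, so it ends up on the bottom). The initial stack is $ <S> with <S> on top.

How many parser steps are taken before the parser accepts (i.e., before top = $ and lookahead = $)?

7

     Stack      Input      Action
  1  $ <S>      s u u u $  expand <S> ::= s u <E>
  2  $ <E> u s  s u u u $  match s
  3  $ <E> u    u u u $    match u
  4  $ <E>      u u $      expand <E> ::= <N>
  5  $ <N>      u u $      expand <N> ::= u u
  6  $ u u      u u $      match u
  7  $ u        u $        match u
Accept reached after 7 steps.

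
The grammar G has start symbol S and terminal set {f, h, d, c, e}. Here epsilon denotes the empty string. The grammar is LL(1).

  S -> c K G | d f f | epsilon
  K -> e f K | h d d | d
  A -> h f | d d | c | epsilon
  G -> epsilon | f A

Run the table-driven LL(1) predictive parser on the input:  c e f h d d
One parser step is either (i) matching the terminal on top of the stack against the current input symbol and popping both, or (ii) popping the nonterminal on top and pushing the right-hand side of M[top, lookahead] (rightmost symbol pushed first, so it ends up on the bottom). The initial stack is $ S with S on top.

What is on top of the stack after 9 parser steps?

G

step 1: stack=$ S  input=c e f h d d $  — expand S -> c K G
step 2: stack=$ G K c  input=c e f h d d $  — match c
step 3: stack=$ G K  input=e f h d d $  — expand K -> e f K
step 4: stack=$ G K f e  input=e f h d d $  — match e
step 5: stack=$ G K f  input=f h d d $  — match f
step 6: stack=$ G K  input=h d d $  — expand K -> h d d
step 7: stack=$ G d d h  input=h d d $  — match h
step 8: stack=$ G d d  input=d d $  — match d
step 9: stack=$ G d  input=d $  — match d
Stack after step 9: $ G (top = G).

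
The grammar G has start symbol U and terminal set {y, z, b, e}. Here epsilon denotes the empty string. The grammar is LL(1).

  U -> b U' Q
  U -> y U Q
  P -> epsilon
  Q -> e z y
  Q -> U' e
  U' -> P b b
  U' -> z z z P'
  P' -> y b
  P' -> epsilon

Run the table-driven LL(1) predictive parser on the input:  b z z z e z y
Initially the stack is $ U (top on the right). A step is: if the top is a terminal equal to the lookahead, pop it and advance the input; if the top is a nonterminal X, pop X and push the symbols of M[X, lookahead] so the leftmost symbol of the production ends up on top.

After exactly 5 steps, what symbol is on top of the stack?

z

step 1: stack=$ U  input=b z z z e z y $  — expand U -> b U' Q
step 2: stack=$ Q U' b  input=b z z z e z y $  — match b
step 3: stack=$ Q U'  input=z z z e z y $  — expand U' -> z z z P'
step 4: stack=$ Q P' z z z  input=z z z e z y $  — match z
step 5: stack=$ Q P' z z  input=z z e z y $  — match z
Stack after step 5: $ Q P' z (top = z).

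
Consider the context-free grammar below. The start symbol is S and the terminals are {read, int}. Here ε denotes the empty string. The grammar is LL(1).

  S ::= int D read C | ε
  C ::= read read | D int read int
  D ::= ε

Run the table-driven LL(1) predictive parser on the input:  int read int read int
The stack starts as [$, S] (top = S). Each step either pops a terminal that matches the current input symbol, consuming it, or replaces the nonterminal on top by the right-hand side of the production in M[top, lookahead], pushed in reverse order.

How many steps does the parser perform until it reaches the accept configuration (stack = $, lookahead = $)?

     Stack             Input                    Action
  1  $ S               int read int read int $  expand S ::= int D read C
  2  $ C read D int    int read int read int $  match int
  3  $ C read D        read int read int $      expand D ::= ε
  4  $ C read          read int read int $      match read
  5  $ C               int read int $           expand C ::= D int read int
  6  $ int read int D  int read int $           expand D ::= ε
  7  $ int read int    int read int $           match int
  8  $ int read        read int $               match read
  9  $ int             int $                    match int
Accept reached after 9 steps.

9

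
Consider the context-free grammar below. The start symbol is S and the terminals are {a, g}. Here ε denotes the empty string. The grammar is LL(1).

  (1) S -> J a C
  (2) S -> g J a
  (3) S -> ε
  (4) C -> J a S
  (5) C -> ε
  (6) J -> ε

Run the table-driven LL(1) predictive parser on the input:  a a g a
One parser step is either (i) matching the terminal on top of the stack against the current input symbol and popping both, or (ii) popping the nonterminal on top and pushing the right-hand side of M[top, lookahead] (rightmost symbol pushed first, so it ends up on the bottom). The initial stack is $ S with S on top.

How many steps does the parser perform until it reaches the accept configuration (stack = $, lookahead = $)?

      Stack    Input      Action
   1  $ S      a a g a $  expand S -> J a C
   2  $ C a J  a a g a $  expand J -> ε
   3  $ C a    a a g a $  match a
   4  $ C      a g a $    expand C -> J a S
   5  $ S a J  a g a $    expand J -> ε
   6  $ S a    a g a $    match a
   7  $ S      g a $      expand S -> g J a
   8  $ a J g  g a $      match g
   9  $ a J    a $        expand J -> ε
  10  $ a      a $        match a
Accept reached after 10 steps.

10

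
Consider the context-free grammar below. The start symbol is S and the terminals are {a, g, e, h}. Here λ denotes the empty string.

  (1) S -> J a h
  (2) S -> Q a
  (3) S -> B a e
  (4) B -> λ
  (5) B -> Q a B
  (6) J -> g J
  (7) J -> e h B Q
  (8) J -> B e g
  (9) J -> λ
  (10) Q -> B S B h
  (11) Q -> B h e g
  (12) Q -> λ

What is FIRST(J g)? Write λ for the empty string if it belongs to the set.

{a, e, g, h}

FIRST(S) = {a, e, g, h}  (via J a h, Q a, B a e)
FIRST(B) = {λ, a, e, g, h}  (via Q a B)
FIRST(J) = {λ, a, e, g, h}  (via B e g)
FIRST(Q) = {λ, a, e, g, h}  (via B S B h, B h e g)
FIRST(J g): take FIRST of each symbol in turn, carrying on past any symbol whose FIRST contains λ; result {a, e, g, h}.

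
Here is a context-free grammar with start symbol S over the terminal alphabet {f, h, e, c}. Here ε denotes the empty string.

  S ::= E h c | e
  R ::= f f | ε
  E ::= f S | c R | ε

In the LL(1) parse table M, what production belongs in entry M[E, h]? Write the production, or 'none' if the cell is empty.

E ::= ε

FIRST(R): from R::=f f we get {f}; from R::=ε we get {ε}. So FIRST(R) = {ε, f}.
FIRST(E): from E::=f S we get {f}; from E::=c R we get {c}; from E::=ε we get {ε}. So FIRST(E) = {ε, c, f}.
FIRST(S): from S::=E h c we get {c, f, h}; from S::=e we get {e}. So FIRST(S) = {c, e, f, h}.
FOLLOW(S) includes $ since S is the start symbol.
FOLLOW(E): in S::=E h c, E is followed by h c with FIRST {h}. Thus FOLLOW(E) = {h}.
For E ::= f S: FIRST(f S) = {f}, so it goes in M[E, t] for t ∈ {f}.
For E ::= c R: FIRST(c R) = {c}, so it goes in M[E, t] for t ∈ {c}.
For E ::= ε: FIRST(ε) = {ε}, so it goes in M[E, t] for t ∈ {}; since ε ∈ FIRST, also for every t ∈ FOLLOW(E) = {h}.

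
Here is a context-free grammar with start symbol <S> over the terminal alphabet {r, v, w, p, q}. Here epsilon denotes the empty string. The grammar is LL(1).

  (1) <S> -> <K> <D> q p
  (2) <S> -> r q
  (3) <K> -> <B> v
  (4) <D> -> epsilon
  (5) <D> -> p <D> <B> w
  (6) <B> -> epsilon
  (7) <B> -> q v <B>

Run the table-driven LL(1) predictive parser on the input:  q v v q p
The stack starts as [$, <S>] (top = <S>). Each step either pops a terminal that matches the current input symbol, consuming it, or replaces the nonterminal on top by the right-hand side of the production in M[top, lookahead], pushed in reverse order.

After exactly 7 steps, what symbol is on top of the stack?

     Stack                Input        Action
  1  $ <S>                q v v q p $  expand <S> -> <K> <D> q p
  2  $ p q <D> <K>        q v v q p $  expand <K> -> <B> v
  3  $ p q <D> v <B>      q v v q p $  expand <B> -> q v <B>
  4  $ p q <D> v <B> v q  q v v q p $  match q
  5  $ p q <D> v <B> v    v v q p $    match v
  6  $ p q <D> v <B>      v q p $      expand <B> -> epsilon
  7  $ p q <D> v          v q p $      match v
Stack after step 7: $ p q <D> (top = <D>).

<D>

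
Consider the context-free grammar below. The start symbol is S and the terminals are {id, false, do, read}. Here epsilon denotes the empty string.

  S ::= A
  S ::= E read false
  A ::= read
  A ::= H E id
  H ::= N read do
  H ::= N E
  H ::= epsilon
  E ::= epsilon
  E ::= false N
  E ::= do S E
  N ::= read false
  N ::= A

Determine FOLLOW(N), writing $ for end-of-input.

{do, false, id, read}

FIRST(E) = {epsilon, do, false}
FIRST(S) = {do, false, id, read}  (via A, E read false)
FIRST(A) = {do, false, id, read}  (via H E id)
FIRST(N) = {do, false, id, read}  (via A)
FIRST(H) = {epsilon, do, false, id, read}  (via N read do, N E)
FOLLOW(S) includes $ since S is the start symbol.
FOLLOW(H): in A::=H E id, H is followed by E id with FIRST {do, false, id}. Thus FOLLOW(H) = {do, false, id}.
FOLLOW(E): in S::=E read false, E is followed by read false with FIRST {read}; in A::=H E id, E is followed by id with FIRST {id}; in H::=N E, the suffix after E is empty, so FOLLOW(E) ⊇ FOLLOW(H) = {do, false, id}; in E::=do S E, the suffix after E is empty (adds nothing new). Thus FOLLOW(E) = {do, false, id, read}.
FOLLOW(S): in E::=do S E, S is followed by E with FIRST {epsilon, do, false}; in E::=do S E, the suffix after S is nullable, so FOLLOW(S) ⊇ FOLLOW(E) = {do, false, id, read}. Thus FOLLOW(S) = {$, do, false, id, read}.
FOLLOW(N): in H::=N read do, N is followed by read do with FIRST {read}; in H::=N E, N is followed by E with FIRST {epsilon, do, false}; in H::=N E, the suffix after N is nullable, so FOLLOW(N) ⊇ FOLLOW(H) = {do, false, id}; in E::=false N, the suffix after N is empty, so FOLLOW(N) ⊇ FOLLOW(E) = {do, false, id, read}. Thus FOLLOW(N) = {do, false, id, read}.
FOLLOW(A): in S::=A, the suffix after A is empty, so FOLLOW(A) ⊇ FOLLOW(S) = {$, do, false, id, read}; in N::=A, the suffix after A is empty, so FOLLOW(A) ⊇ FOLLOW(N) = {do, false, id, read}. Thus FOLLOW(A) = {$, do, false, id, read}.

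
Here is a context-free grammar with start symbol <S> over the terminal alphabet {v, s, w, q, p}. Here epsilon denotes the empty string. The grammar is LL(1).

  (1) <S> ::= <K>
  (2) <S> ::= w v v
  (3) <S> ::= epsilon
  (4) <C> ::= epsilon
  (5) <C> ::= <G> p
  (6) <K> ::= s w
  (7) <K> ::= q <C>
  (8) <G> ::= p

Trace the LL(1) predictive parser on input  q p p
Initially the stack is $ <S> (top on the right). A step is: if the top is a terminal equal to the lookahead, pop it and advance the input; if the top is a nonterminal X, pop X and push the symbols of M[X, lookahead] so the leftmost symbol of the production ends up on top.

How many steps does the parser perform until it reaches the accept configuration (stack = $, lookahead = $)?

7

step 1: stack=$ <S>  input=q p p $  — expand <S> ::= <K>
step 2: stack=$ <K>  input=q p p $  — expand <K> ::= q <C>
step 3: stack=$ <C> q  input=q p p $  — match q
step 4: stack=$ <C>  input=p p $  — expand <C> ::= <G> p
step 5: stack=$ p <G>  input=p p $  — expand <G> ::= p
step 6: stack=$ p p  input=p p $  — match p
step 7: stack=$ p  input=p $  — match p
Accept reached after 7 steps.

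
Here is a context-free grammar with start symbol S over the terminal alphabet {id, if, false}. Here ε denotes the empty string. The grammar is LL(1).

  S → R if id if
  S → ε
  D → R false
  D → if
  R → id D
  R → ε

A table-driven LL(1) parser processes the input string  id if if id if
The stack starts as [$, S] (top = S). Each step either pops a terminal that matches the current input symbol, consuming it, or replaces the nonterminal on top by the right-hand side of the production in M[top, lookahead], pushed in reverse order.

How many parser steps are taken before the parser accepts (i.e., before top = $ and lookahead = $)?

step 1: stack=$ S  input=id if if id if $  — expand S → R if id if
step 2: stack=$ if id if R  input=id if if id if $  — expand R → id D
step 3: stack=$ if id if D id  input=id if if id if $  — match id
step 4: stack=$ if id if D  input=if if id if $  — expand D → if
step 5: stack=$ if id if if  input=if if id if $  — match if
step 6: stack=$ if id if  input=if id if $  — match if
step 7: stack=$ if id  input=id if $  — match id
step 8: stack=$ if  input=if $  — match if
Accept reached after 8 steps.

8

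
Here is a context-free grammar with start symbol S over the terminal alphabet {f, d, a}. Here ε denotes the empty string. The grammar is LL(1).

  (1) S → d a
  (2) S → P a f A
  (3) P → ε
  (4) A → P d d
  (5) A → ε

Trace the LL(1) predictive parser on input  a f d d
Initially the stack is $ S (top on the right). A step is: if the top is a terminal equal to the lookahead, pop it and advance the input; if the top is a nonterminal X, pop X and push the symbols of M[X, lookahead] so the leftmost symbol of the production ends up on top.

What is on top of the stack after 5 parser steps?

step 1: stack=$ S  input=a f d d $  — expand S → P a f A
step 2: stack=$ A f a P  input=a f d d $  — expand P → ε
step 3: stack=$ A f a  input=a f d d $  — match a
step 4: stack=$ A f  input=f d d $  — match f
step 5: stack=$ A  input=d d $  — expand A → P d d
Stack after step 5: $ d d P (top = P).

P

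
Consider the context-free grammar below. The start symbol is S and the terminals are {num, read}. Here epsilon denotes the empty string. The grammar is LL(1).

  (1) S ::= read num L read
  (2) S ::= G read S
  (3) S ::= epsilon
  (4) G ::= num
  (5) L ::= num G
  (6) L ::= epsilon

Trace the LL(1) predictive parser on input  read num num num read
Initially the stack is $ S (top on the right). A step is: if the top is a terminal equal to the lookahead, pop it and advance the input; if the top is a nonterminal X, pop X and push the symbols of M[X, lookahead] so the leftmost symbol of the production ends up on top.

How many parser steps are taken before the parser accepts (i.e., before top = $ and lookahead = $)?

8

step 1: stack=$ S  input=read num num num read $  — expand S ::= read num L read
step 2: stack=$ read L num read  input=read num num num read $  — match read
step 3: stack=$ read L num  input=num num num read $  — match num
step 4: stack=$ read L  input=num num read $  — expand L ::= num G
step 5: stack=$ read G num  input=num num read $  — match num
step 6: stack=$ read G  input=num read $  — expand G ::= num
step 7: stack=$ read num  input=num read $  — match num
step 8: stack=$ read  input=read $  — match read
Accept reached after 8 steps.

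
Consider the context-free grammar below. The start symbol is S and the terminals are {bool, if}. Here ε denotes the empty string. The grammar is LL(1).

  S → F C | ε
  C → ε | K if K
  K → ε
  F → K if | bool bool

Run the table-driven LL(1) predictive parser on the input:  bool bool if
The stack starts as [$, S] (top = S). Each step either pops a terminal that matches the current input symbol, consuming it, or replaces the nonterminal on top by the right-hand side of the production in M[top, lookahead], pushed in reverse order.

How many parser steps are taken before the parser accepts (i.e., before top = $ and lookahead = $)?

8

     Stack          Input           Action
  1  $ S            bool bool if $  expand S → F C
  2  $ C F          bool bool if $  expand F → bool bool
  3  $ C bool bool  bool bool if $  match bool
  4  $ C bool       bool if $       match bool
  5  $ C            if $            expand C → K if K
  6  $ K if K       if $            expand K → ε
  7  $ K if         if $            match if
  8  $ K            $               expand K → ε
Accept reached after 8 steps.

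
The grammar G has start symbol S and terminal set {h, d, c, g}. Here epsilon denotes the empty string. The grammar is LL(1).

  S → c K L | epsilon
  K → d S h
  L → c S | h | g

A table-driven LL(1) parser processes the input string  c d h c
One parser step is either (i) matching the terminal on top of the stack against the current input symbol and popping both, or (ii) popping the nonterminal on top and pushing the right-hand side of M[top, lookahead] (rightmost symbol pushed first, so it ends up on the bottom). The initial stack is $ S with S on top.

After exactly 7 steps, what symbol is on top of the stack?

     Stack      Input      Action
  1  $ S        c d h c $  expand S → c K L
  2  $ L K c    c d h c $  match c
  3  $ L K      d h c $    expand K → d S h
  4  $ L h S d  d h c $    match d
  5  $ L h S    h c $      expand S → epsilon
  6  $ L h      h c $      match h
  7  $ L        c $        expand L → c S
Stack after step 7: $ S c (top = c).

c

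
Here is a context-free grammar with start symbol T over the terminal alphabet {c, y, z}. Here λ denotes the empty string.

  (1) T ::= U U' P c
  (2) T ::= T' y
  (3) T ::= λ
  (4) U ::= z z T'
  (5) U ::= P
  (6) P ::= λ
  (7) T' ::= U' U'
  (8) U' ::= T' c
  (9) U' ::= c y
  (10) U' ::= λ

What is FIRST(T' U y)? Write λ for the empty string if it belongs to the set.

FIRST(P) = {λ}
FIRST(U) = {λ, z}  (via P)
FIRST(T) = {λ, c, y, z}  (via U U' P c, T' y)
FIRST(T') = {λ, c}  (via U' U')
FIRST(U') = {λ, c}  (via T' c)
FIRST(T' U y): take FIRST of each symbol in turn, carrying on past any symbol whose FIRST contains λ; result {c, y, z}.

{c, y, z}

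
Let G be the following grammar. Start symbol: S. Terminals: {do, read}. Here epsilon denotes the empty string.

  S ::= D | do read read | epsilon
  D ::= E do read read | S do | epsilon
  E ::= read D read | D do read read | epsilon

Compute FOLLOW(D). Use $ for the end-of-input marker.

FIRST(S): from S::=D we get {epsilon, do, read}; from S::=do read read we get {do}; from S::=epsilon we get {epsilon}. So FIRST(S) = {epsilon, do, read}.
FIRST(D): from D::=E do read read we get {do, read}; from D::=S do we get {do, read}; from D::=epsilon we get {epsilon}. So FIRST(D) = {epsilon, do, read}.
FIRST(E): from E::=read D read we get {read}; from E::=D do read read we get {do, read}; from E::=epsilon we get {epsilon}. So FIRST(E) = {epsilon, do, read}.
FOLLOW(S) includes $ since S is the start symbol.
FOLLOW(S): in D::=S do, S is followed by do with FIRST {do}. Thus FOLLOW(S) = {$, do}.
FOLLOW(D): in S::=D, the suffix after D is empty, so FOLLOW(D) ⊇ FOLLOW(S) = {$, do}; in E::=read D read, D is followed by read with FIRST {read}; in E::=D do read read, D is followed by do read read with FIRST {do}. Thus FOLLOW(D) = {$, do, read}.
FOLLOW(E): in D::=E do read read, E is followed by do read read with FIRST {do}. Thus FOLLOW(E) = {do}.

{$, do, read}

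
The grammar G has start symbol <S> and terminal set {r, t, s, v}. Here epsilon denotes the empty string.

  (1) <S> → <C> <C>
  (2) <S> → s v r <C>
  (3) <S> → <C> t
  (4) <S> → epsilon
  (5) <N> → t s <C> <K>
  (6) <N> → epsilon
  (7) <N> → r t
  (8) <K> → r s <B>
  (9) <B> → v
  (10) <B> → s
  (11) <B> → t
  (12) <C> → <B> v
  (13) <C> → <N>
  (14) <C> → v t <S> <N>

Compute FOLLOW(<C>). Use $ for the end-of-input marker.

FIRST(<N>): from <N>→t s <C> <K> we get {t}; from <N>→epsilon we get {epsilon}; from <N>→r t we get {r}. So FIRST(<N>) = {epsilon, r, t}.
FIRST(<K>): from <K>→r s <B> we get {r}. So FIRST(<K>) = {r}.
FIRST(<B>): from <B>→v we get {v}; from <B>→s we get {s}; from <B>→t we get {t}. So FIRST(<B>) = {s, t, v}.
FIRST(<C>): from <C>→<B> v we get {s, t, v}; from <C>→<N> we get {epsilon, r, t}; from <C>→v t <S> <N> we get {v}. So FIRST(<C>) = {epsilon, r, s, t, v}.
FIRST(<S>): from <S>→<C> <C> we get {epsilon, r, s, t, v}; from <S>→s v r <C> we get {s}; from <S>→<C> t we get {r, s, t, v}; from <S>→epsilon we get {epsilon}. So FIRST(<S>) = {epsilon, r, s, t, v}.
FOLLOW(<S>) includes $ since <S> is the start symbol.
FOLLOW(<S>): in <C>→v t <S> <N>, <S> is followed by <N> with FIRST {epsilon, r, t}; in <C>→v t <S> <N>, the suffix after <S> is nullable, so FOLLOW(<S>) ⊇ FOLLOW(<C>) = {$, r, s, t, v}. Thus FOLLOW(<S>) = {$, r, s, t, v}.
FOLLOW(<C>): in <S>→<C> <C> (occurrence 1), <C> is followed by <C> with FIRST {epsilon, r, s, t, v}; in <S>→<C> <C> (occurrence 1), the suffix after <C> is nullable, so FOLLOW(<C>) ⊇ FOLLOW(<S>) = {$, r, s, t, v}; in <S>→<C> <C> (occurrence 2), the suffix after <C> is empty, so FOLLOW(<C>) ⊇ FOLLOW(<S>) = {$, r, s, t, v}; in <S>→s v r <C>, the suffix after <C> is empty, so FOLLOW(<C>) ⊇ FOLLOW(<S>) = {$, r, s, t, v}; in <S>→<C> t, <C> is followed by t with FIRST {t}; in <N>→t s <C> <K>, <C> is followed by <K> with FIRST {r}. Thus FOLLOW(<C>) = {$, r, s, t, v}.
FOLLOW(<N>): in <C>→<N>, the suffix after <N> is empty, so FOLLOW(<N>) ⊇ FOLLOW(<C>) = {$, r, s, t, v}; in <C>→v t <S> <N>, the suffix after <N> is empty, so FOLLOW(<N>) ⊇ FOLLOW(<C>) = {$, r, s, t, v}. Thus FOLLOW(<N>) = {$, r, s, t, v}.
FOLLOW(<K>): in <N>→t s <C> <K>, the suffix after <K> is empty, so FOLLOW(<K>) ⊇ FOLLOW(<N>) = {$, r, s, t, v}. Thus FOLLOW(<K>) = {$, r, s, t, v}.
FOLLOW(<B>): in <K>→r s <B>, the suffix after <B> is empty, so FOLLOW(<B>) ⊇ FOLLOW(<K>) = {$, r, s, t, v}; in <C>→<B> v, <B> is followed by v with FIRST {v}. Thus FOLLOW(<B>) = {$, r, s, t, v}.

{$, r, s, t, v}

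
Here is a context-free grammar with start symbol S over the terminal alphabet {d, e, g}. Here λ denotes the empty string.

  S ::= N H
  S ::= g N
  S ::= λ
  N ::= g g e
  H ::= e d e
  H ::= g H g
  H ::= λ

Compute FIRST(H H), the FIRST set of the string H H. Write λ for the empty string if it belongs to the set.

FIRST(N): from N::=g g e we get {g}. So FIRST(N) = {g}.
FIRST(H): from H::=e d e we get {e}; from H::=g H g we get {g}; from H::=λ we get {λ}. So FIRST(H) = {λ, e, g}.
FIRST(S): from S::=N H we get {g}; from S::=g N we get {g}; from S::=λ we get {λ}. So FIRST(S) = {λ, g}.
FIRST(H H): take FIRST of each symbol in turn, carrying on past any symbol whose FIRST contains λ; result {λ, e, g}.

{λ, e, g}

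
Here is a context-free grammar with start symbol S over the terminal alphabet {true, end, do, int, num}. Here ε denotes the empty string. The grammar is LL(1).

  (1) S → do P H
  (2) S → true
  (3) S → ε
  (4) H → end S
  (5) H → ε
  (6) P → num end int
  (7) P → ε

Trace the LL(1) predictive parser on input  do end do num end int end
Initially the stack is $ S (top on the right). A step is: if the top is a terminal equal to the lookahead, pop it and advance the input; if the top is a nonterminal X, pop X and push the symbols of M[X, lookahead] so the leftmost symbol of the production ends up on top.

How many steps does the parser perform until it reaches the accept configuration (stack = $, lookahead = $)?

14

      Stack            Input                        Action
   1  $ S              do end do num end int end $  expand S → do P H
   2  $ H P do         do end do num end int end $  match do
   3  $ H P            end do num end int end $     expand P → ε
   4  $ H              end do num end int end $     expand H → end S
   5  $ S end          end do num end int end $     match end
   6  $ S              do num end int end $         expand S → do P H
   7  $ H P do         do num end int end $         match do
   8  $ H P            num end int end $            expand P → num end int
   9  $ H int end num  num end int end $            match num
  10  $ H int end      end int end $                match end
  11  $ H int          int end $                    match int
  12  $ H              end $                        expand H → end S
  13  $ S end          end $                        match end
  14  $ S              $                            expand S → ε
Accept reached after 14 steps.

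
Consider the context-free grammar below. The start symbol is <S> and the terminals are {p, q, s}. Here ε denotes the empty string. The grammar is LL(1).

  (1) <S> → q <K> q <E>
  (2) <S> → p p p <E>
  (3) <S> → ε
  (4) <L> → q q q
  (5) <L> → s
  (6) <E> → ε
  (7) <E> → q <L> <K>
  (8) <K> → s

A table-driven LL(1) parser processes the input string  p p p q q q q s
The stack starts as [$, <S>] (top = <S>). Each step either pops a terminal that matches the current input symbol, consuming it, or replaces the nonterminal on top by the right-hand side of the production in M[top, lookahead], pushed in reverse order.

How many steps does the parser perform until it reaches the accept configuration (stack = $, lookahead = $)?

12

step 1: stack=$ <S>  input=p p p q q q q s $  — expand <S> → p p p <E>
step 2: stack=$ <E> p p p  input=p p p q q q q s $  — match p
step 3: stack=$ <E> p p  input=p p q q q q s $  — match p
step 4: stack=$ <E> p  input=p q q q q s $  — match p
step 5: stack=$ <E>  input=q q q q s $  — expand <E> → q <L> <K>
step 6: stack=$ <K> <L> q  input=q q q q s $  — match q
step 7: stack=$ <K> <L>  input=q q q s $  — expand <L> → q q q
step 8: stack=$ <K> q q q  input=q q q s $  — match q
step 9: stack=$ <K> q q  input=q q s $  — match q
step 10: stack=$ <K> q  input=q s $  — match q
step 11: stack=$ <K>  input=s $  — expand <K> → s
step 12: stack=$ s  input=s $  — match s
Accept reached after 12 steps.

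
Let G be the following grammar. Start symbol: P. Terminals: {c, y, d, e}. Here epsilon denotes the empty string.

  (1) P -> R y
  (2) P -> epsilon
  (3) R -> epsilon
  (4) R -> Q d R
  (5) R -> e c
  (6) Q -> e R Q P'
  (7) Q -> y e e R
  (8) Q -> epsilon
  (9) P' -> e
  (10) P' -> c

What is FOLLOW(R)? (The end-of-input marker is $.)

FIRST(Q) = {epsilon, e, y}
FIRST(P') = {c, e}
FIRST(R) = {epsilon, d, e, y}  (via Q d R)
FIRST(P) = {epsilon, d, e, y}  (via R y)
FOLLOW(P) includes $ since P is the start symbol.
FOLLOW(P): P appears on no right-hand side. Thus FOLLOW(P) = {$}.
FOLLOW(Q): in R->Q d R, Q is followed by d R with FIRST {d}; in Q->e R Q P', Q is followed by P' with FIRST {c, e}. Thus FOLLOW(Q) = {c, d, e}.
FOLLOW(R): in P->R y, R is followed by y with FIRST {y}; in R->Q d R, the suffix after R is empty (adds nothing new); in Q->e R Q P', R is followed by Q P' with FIRST {c, e, y}; in Q->y e e R, the suffix after R is empty, so FOLLOW(R) ⊇ FOLLOW(Q) = {c, d, e}. Thus FOLLOW(R) = {c, d, e, y}.
FOLLOW(P'): in Q->e R Q P', the suffix after P' is empty, so FOLLOW(P') ⊇ FOLLOW(Q) = {c, d, e}. Thus FOLLOW(P') = {c, d, e}.

{c, d, e, y}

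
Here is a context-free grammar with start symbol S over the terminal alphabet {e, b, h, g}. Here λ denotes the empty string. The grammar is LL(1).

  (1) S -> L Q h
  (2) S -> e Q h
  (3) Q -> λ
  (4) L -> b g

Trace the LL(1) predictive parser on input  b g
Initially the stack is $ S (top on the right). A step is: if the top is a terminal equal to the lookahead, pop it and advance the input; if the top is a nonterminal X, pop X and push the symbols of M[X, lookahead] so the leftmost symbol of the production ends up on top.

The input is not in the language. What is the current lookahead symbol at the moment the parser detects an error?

$

     Stack      Input  Action
  1  $ S        b g $  expand S -> L Q h
  2  $ h Q L    b g $  expand L -> b g
  3  $ h Q g b  b g $  match b
  4  $ h Q g    g $    match g
  5  $ h Q      $      error: M[Q, $] is empty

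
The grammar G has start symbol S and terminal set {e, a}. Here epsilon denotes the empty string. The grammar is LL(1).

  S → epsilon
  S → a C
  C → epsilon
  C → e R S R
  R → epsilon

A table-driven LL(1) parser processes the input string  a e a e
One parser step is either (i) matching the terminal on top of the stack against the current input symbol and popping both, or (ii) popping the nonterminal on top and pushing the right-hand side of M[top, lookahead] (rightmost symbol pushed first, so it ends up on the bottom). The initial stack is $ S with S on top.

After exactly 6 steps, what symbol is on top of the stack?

step 1: stack=$ S  input=a e a e $  — expand S → a C
step 2: stack=$ C a  input=a e a e $  — match a
step 3: stack=$ C  input=e a e $  — expand C → e R S R
step 4: stack=$ R S R e  input=e a e $  — match e
step 5: stack=$ R S R  input=a e $  — expand R → epsilon
step 6: stack=$ R S  input=a e $  — expand S → a C
Stack after step 6: $ R C a (top = a).

a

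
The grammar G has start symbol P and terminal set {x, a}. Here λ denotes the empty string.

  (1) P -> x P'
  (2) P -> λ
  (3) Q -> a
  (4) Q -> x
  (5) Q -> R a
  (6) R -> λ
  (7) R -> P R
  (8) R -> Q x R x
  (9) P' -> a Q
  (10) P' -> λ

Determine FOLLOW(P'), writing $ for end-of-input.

FIRST(P) = {λ, x}
FIRST(P') = {λ, a}
FIRST(Q) = {a, x}  (via R a)
FIRST(R) = {λ, a, x}  (via P R, Q x R x)
FOLLOW(P) includes $ since P is the start symbol.
FOLLOW(R): in Q->R a, R is followed by a with FIRST {a}; in R->P R, the suffix after R is empty (adds nothing new); in R->Q x R x, R is followed by x with FIRST {x}. Thus FOLLOW(R) = {a, x}.
FOLLOW(P): in R->P R, P is followed by R with FIRST {λ, a, x}; in R->P R, the suffix after P is nullable, so FOLLOW(P) ⊇ FOLLOW(R) = {a, x}. Thus FOLLOW(P) = {$, a, x}.
FOLLOW(P'): in P->x P', the suffix after P' is empty, so FOLLOW(P') ⊇ FOLLOW(P) = {$, a, x}. Thus FOLLOW(P') = {$, a, x}.
FOLLOW(Q): in R->Q x R x, Q is followed by x R x with FIRST {x}; in P'->a Q, the suffix after Q is empty, so FOLLOW(Q) ⊇ FOLLOW(P') = {$, a, x}. Thus FOLLOW(Q) = {$, a, x}.

{$, a, x}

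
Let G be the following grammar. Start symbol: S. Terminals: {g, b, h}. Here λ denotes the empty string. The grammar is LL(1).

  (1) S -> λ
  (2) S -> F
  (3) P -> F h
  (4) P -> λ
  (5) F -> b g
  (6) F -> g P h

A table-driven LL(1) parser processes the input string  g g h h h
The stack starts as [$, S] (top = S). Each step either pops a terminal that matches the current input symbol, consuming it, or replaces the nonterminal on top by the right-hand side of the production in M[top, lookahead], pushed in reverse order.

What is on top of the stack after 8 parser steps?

step 1: stack=$ S  input=g g h h h $  — expand S -> F
step 2: stack=$ F  input=g g h h h $  — expand F -> g P h
step 3: stack=$ h P g  input=g g h h h $  — match g
step 4: stack=$ h P  input=g h h h $  — expand P -> F h
step 5: stack=$ h h F  input=g h h h $  — expand F -> g P h
step 6: stack=$ h h h P g  input=g h h h $  — match g
step 7: stack=$ h h h P  input=h h h $  — expand P -> λ
step 8: stack=$ h h h  input=h h h $  — match h
Stack after step 8: $ h h (top = h).

h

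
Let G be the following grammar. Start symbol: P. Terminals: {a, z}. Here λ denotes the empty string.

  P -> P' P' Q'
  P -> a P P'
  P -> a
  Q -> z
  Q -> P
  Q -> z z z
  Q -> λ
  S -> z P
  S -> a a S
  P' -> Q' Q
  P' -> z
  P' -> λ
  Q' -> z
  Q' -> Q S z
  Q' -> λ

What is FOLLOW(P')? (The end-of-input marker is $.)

FIRST(S) = {a, z}
FIRST(P) = {λ, a, z}  (via P' P' Q')
FIRST(Q) = {λ, a, z}  (via P)
FIRST(Q') = {λ, a, z}  (via Q S z)
FIRST(P') = {λ, a, z}  (via Q' Q)
FOLLOW(P) includes $ since P is the start symbol.
FOLLOW(S): in S->a a S, the suffix after S is empty (adds nothing new); in Q'->Q S z, S is followed by z with FIRST {z}. Thus FOLLOW(S) = {z}.
FOLLOW(P): in P->a P P', P is followed by P' with FIRST {λ, a, z}; in P->a P P', the suffix after P is nullable (adds nothing new); in Q->P, the suffix after P is empty, so FOLLOW(P) ⊇ FOLLOW(Q) = {$, a, z}; in S->z P, the suffix after P is empty, so FOLLOW(P) ⊇ FOLLOW(S) = {z}. Thus FOLLOW(P) = {$, a, z}.
FOLLOW(P'): in P->P' P' Q' (occurrence 1), P' is followed by P' Q' with FIRST {λ, a, z}; in P->P' P' Q' (occurrence 1), the suffix after P' is nullable, so FOLLOW(P') ⊇ FOLLOW(P) = {$, a, z}; in P->P' P' Q' (occurrence 2), P' is followed by Q' with FIRST {λ, a, z}; in P->P' P' Q' (occurrence 2), the suffix after P' is nullable, so FOLLOW(P') ⊇ FOLLOW(P) = {$, a, z}; in P->a P P', the suffix after P' is empty, so FOLLOW(P') ⊇ FOLLOW(P) = {$, a, z}. Thus FOLLOW(P') = {$, a, z}.
FOLLOW(Q): in P'->Q' Q, the suffix after Q is empty, so FOLLOW(Q) ⊇ FOLLOW(P') = {$, a, z}; in Q'->Q S z, Q is followed by S z with FIRST {a, z}. Thus FOLLOW(Q) = {$, a, z}.
FOLLOW(Q'): in P->P' P' Q', the suffix after Q' is empty, so FOLLOW(Q') ⊇ FOLLOW(P) = {$, a, z}; in P'->Q' Q, Q' is followed by Q with FIRST {λ, a, z}; in P'->Q' Q, the suffix after Q' is nullable, so FOLLOW(Q') ⊇ FOLLOW(P') = {$, a, z}. Thus FOLLOW(Q') = {$, a, z}.

{$, a, z}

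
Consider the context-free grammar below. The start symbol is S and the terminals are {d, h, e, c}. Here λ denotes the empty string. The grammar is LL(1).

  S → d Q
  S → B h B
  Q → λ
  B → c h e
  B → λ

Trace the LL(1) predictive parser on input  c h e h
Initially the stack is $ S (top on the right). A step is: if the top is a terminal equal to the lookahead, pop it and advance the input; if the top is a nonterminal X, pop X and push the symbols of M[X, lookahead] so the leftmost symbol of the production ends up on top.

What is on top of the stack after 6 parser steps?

step 1: stack=$ S  input=c h e h $  — expand S → B h B
step 2: stack=$ B h B  input=c h e h $  — expand B → c h e
step 3: stack=$ B h e h c  input=c h e h $  — match c
step 4: stack=$ B h e h  input=h e h $  — match h
step 5: stack=$ B h e  input=e h $  — match e
step 6: stack=$ B h  input=h $  — match h
Stack after step 6: $ B (top = B).

B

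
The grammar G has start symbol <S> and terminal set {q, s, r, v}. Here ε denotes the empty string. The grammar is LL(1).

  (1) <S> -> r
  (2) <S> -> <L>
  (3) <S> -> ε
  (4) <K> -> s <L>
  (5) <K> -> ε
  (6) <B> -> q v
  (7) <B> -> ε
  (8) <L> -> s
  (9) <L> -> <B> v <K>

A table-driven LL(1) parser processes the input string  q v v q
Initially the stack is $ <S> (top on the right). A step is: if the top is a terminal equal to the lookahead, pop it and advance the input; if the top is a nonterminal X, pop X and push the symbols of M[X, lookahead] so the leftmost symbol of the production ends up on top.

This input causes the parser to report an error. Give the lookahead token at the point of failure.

q

     Stack        Input      Action
  1  $ <S>        q v v q $  expand <S> -> <L>
  2  $ <L>        q v v q $  expand <L> -> <B> v <K>
  3  $ <K> v <B>  q v v q $  expand <B> -> q v
  4  $ <K> v v q  q v v q $  match q
  5  $ <K> v v    v v q $    match v
  6  $ <K> v      v q $      match v
  7  $ <K>        q $        error: M[<K>, q] is empty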